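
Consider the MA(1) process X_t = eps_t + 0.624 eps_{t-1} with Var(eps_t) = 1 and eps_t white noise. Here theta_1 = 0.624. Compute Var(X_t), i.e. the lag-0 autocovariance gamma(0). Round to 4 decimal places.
\gamma(0) = 1.3894

For an MA(q) process X_t = eps_t + sum_i theta_i eps_{t-i} with
Var(eps_t) = sigma^2, the variance is
  gamma(0) = sigma^2 * (1 + sum_i theta_i^2).
  sum_i theta_i^2 = (0.624)^2 = 0.389376.
  gamma(0) = 1 * (1 + 0.389376) = 1 * 1.389376 = 1.389376, which rounds to 1.3894.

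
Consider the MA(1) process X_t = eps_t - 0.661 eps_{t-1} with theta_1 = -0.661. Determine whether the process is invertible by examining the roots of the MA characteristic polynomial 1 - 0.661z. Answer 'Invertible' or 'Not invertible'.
\text{Invertible}

The MA(q) characteristic polynomial is P(z) = 1 - 0.661z.
Invertibility requires all roots to lie outside the unit circle, i.e. |z| > 1 for every root.
This is linear in z: 1 + (-0.661) z = 0  =>  z = -1/(-0.661) = 1.512859,  |z| = 1.512859.
Moduli of all roots: 1.5129.
All moduli strictly greater than 1? Yes.
Verdict: Invertible.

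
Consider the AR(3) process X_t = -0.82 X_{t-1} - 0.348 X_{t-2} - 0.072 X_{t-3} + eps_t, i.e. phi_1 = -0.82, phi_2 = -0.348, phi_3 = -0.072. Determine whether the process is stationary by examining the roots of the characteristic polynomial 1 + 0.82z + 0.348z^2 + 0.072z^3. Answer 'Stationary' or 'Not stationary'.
\text{Stationary}

The AR(p) characteristic polynomial is P(z) = 1 + 0.82z + 0.348z^2 + 0.072z^3.
Stationarity requires all roots to lie outside the unit circle, i.e. |z| > 1 for every root.
Degree 3: look for a simple real root z0 first, then factor out (1 - z/z0) and solve the remaining quadratic.
Testing z0 = -2.5: P(-2.5) = 1 + (0.82)(-2.5) + (0.348)(-2.5)^2 + (0.072)(-2.5)^3
  = 1 + (-2.05) + (2.175) + (-1.125) = 0.  So z_0 = -2.5 is a root, |z_0| = 2.5.
Divide out the factor (1 + 0.4 z) = (1 - z/z0) (since 1/z0 = -0.4):
  P(z) = (1 + 0.4 z)(1 + (0.42) z + (0.18) z^2)
  [check: z-coef 0.42 - (-0.4) = 0.82; z^2-coef 0.18 - (-0.4)(0.42) = 0.348; z^3-coef -(-0.4)(0.18) = 0.072.]
Remaining roots from the quadratic factor 1 + (0.42) z + (0.18) z^2:
  Set 1 + (0.42) z + (0.18) z^2 = 0, i.e. a z^2 + b z + c = 0 with a = 0.18, b = 0.42, c = 1.
  Discriminant D = b^2 - 4ac = (0.42)^2 - 4*(0.18)*1 = 0.1764 - (0.72) = -0.5436.
  D < 0, so the roots are the complex-conjugate pair z = (-b +/- i sqrt(-D)) / (2a) = -1.1667 +/- 2.048i.
  For a conjugate pair |z|^2 = z * conj(z) = (product of roots) = c/a = 1/(0.18) = 5.555556, so |z| = sqrt(5.555556) = 2.357 for both roots.
Moduli of all roots: 2.5000, 2.3570, 2.3570.
All moduli strictly greater than 1? Yes.
Verdict: Stationary.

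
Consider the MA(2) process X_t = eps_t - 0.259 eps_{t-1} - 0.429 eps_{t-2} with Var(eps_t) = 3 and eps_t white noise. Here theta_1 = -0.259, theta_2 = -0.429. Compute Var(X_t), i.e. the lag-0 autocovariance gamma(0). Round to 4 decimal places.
\gamma(0) = 3.7534

For an MA(q) process X_t = eps_t + sum_i theta_i eps_{t-i} with
Var(eps_t) = sigma^2, the variance is
  gamma(0) = sigma^2 * (1 + sum_i theta_i^2).
  sum_i theta_i^2 = (-0.259)^2 + (-0.429)^2 = 0.067081 + 0.184041 = 0.251122.
  gamma(0) = 3 * (1 + 0.251122) = 3 * 1.251122 = 3.753366, which rounds to 3.7534.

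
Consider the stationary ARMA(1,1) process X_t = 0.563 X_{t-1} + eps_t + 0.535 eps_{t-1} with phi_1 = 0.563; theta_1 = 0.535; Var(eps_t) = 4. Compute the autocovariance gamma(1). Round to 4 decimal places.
\gamma(1) = 8.3670

Multiply the model equation by X_{t-k} and take expectations. With theta_0 = psi_0 = 1 and psi_j the MA(infinity) weights, this gives
  gamma(k) - sum_i phi_i gamma(k-i) = c_k,
  c_k = sigma^2 * sum_{j=k..q} theta_j psi_{j-k}   (c_k = 0 for k > q),
using gamma(-m) = gamma(m).
psi-weights needed (psi_j = theta_j + sum_i phi_i psi_{j-i}):
  psi_1 = theta_1 + phi_1 = 0.535 + (0.563) = 1.098
Right-hand sides:
  c_0 = sigma^2 (1 + theta_1 psi_1) = 4 * (1 + (0.535)(1.098)) = 4 * 1.58743 = 6.34972
  c_1 = sigma^2 theta_1 = 4 * (0.535) = 2.14
  c_2 = 0
Equations for k = 0 and k = 1 (AR order 1):
  gamma(0) = phi_1 gamma(1) + c_0
  gamma(1) = phi_1 gamma(0) + c_1
Substituting the second into the first: gamma(0) (1 - phi_1^2) = c_0 + phi_1 c_1, so
  gamma(0) = (c_0 + phi_1 c_1) / (1 - phi_1^2) = (6.34972 + (0.563)(2.14)) / (1 - (0.563)^2) = 7.55454 / 0.683031 = 11.060318.
  gamma(1) = phi_1 gamma(0) + c_1 = (0.563)(11.060318) + (2.14) = 8.366959.
Therefore gamma(1) = 8.3670 (to 4 decimal places).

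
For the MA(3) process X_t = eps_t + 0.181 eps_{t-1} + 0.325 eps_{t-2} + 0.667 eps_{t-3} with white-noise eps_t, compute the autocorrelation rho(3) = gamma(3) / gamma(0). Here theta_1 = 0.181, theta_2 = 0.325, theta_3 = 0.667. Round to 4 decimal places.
\rho(3) = 0.4213

For an MA(q) process with theta_0 = 1, the autocovariance is
  gamma(k) = sigma^2 * sum_{i=0..q-k} theta_i * theta_{i+k},
and rho(k) = gamma(k) / gamma(0). Sigma^2 cancels.
  numerator   = (1)*(0.667) = 0.667.
  denominator = (1)^2 + (0.181)^2 + (0.325)^2 + (0.667)^2 = 1.583275.
  rho(3) = 0.667 / 1.583275 = 0.4213.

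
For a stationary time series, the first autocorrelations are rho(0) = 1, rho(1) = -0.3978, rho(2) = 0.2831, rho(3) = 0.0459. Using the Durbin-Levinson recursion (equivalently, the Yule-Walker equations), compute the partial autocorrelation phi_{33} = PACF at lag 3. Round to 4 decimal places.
\phi_{33} = 0.2439

The PACF at lag k is phi_{kk}, the last component of the solution
to the Yule-Walker system G_k phi = r_k where
  (G_k)_{ij} = rho(|i - j|), (r_k)_i = rho(i), i,j = 1..k.
Equivalently, Durbin-Levinson gives phi_{kk} iteratively:
  phi_{11} = rho(1)
  phi_{kk} = [rho(k) - sum_{j=1..k-1} phi_{k-1,j} rho(k-j)]
            / [1 - sum_{j=1..k-1} phi_{k-1,j} rho(j)],
  phi_{k,j} = phi_{k-1,j} - phi_{kk} phi_{k-1,k-j},  j = 1..k-1.
Step k = 1:
  phi_11 = rho(1) = -0.3978.
Step k = 2:
  phi_22 = [rho(2) - phi_11 rho(1)] / [1 - phi_11 rho(1)] = [0.2831 - (-0.3978)(-0.3978)] / [1 - (-0.3978)(-0.3978)]
         = 0.12485516 / 0.84175516 = 0.148327.
  Update: phi_21 = phi_11 - phi_22 phi_11 = -0.3978 - (0.148327)(-0.3978) = -0.338795.
Step k = 3:
  phi_33 = [rho(3) - phi_21 rho(2) - phi_22 rho(1)] / [1 - phi_21 rho(1) - phi_22 rho(2)]
    numerator   = 0.0459 - (-0.338795)(0.2831) - (0.148327)(-0.3978) = 0.20081754
    denominator = 1 - (-0.338795)(-0.3978) - (0.148327)(0.2831) = 0.82323575
  phi_33 = 0.20081754 / 0.82323575 = 0.2439.
Therefore phi_{33} = 0.2439.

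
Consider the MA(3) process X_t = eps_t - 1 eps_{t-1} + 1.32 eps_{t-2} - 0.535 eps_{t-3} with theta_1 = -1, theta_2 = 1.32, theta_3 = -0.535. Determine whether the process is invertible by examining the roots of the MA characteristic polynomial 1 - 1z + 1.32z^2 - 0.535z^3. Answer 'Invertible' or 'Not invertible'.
\text{Not invertible}

The MA(q) characteristic polynomial is P(z) = 1 - 1z + 1.32z^2 - 0.535z^3.
Invertibility requires all roots to lie outside the unit circle, i.e. |z| > 1 for every root.
Degree 3: look for a simple real root z0 first, then factor out (1 - z/z0) and solve the remaining quadratic.
Testing z0 = 2: P(2) = 1 + (-1)(2) + (1.32)(2)^2 + (-0.535)(2)^3
  = 1 + (-2) + (5.28) + (-4.28) = 0.  So z_0 = 2 is a root, |z_0| = 2.
Divide out the factor (1 - 0.5 z) = (1 - z/z0) (since 1/z0 = 0.5):
  P(z) = (1 - 0.5 z)(1 + (-0.5) z + (1.07) z^2)
  [check: z-coef -0.5 - (0.5) = -1; z^2-coef 1.07 - (0.5)(-0.5) = 1.32; z^3-coef -(0.5)(1.07) = -0.535.]
Remaining roots from the quadratic factor 1 + (-0.5) z + (1.07) z^2:
  Set 1 + (-0.5) z + (1.07) z^2 = 0, i.e. a z^2 + b z + c = 0 with a = 1.07, b = -0.5, c = 1.
  Discriminant D = b^2 - 4ac = (-0.5)^2 - 4*(1.07)*1 = 0.25 - (4.28) = -4.03.
  D < 0, so the roots are the complex-conjugate pair z = (-b +/- i sqrt(-D)) / (2a) = 0.2336 +/- 0.9381i.
  For a conjugate pair |z|^2 = z * conj(z) = (product of roots) = c/a = 1/(1.07) = 0.934579, so |z| = sqrt(0.934579) = 0.9667 for both roots.
Moduli of all roots: 2.0000, 0.9667, 0.9667.
All moduli strictly greater than 1? No.
Verdict: Not invertible.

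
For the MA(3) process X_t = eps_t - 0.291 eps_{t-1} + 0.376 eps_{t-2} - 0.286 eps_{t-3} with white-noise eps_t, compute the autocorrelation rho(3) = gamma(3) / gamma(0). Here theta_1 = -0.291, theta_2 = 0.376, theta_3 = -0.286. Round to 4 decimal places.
\rho(3) = -0.2187

For an MA(q) process with theta_0 = 1, the autocovariance is
  gamma(k) = sigma^2 * sum_{i=0..q-k} theta_i * theta_{i+k},
and rho(k) = gamma(k) / gamma(0). Sigma^2 cancels.
  numerator   = (1)*(-0.286) = -0.286.
  denominator = (1)^2 + (-0.291)^2 + (0.376)^2 + (-0.286)^2 = 1.307853.
  rho(3) = -0.286 / 1.307853 = -0.2187.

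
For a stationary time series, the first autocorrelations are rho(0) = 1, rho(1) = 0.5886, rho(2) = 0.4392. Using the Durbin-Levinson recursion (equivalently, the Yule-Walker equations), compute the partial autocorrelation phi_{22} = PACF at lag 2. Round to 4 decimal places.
\phi_{22} = 0.1419

The PACF at lag k is phi_{kk}, the last component of the solution
to the Yule-Walker system G_k phi = r_k where
  (G_k)_{ij} = rho(|i - j|), (r_k)_i = rho(i), i,j = 1..k.
Equivalently, Durbin-Levinson gives phi_{kk} iteratively:
  phi_{11} = rho(1)
  phi_{kk} = [rho(k) - sum_{j=1..k-1} phi_{k-1,j} rho(k-j)]
            / [1 - sum_{j=1..k-1} phi_{k-1,j} rho(j)],
  phi_{k,j} = phi_{k-1,j} - phi_{kk} phi_{k-1,k-j},  j = 1..k-1.
Step k = 1:
  phi_11 = rho(1) = 0.5886.
Step k = 2:
  phi_22 = [rho(2) - phi_11 rho(1)] / [1 - phi_11 rho(1)] = [0.4392 - (0.5886)(0.5886)] / [1 - (0.5886)(0.5886)]
         = 0.09275004 / 0.65355004 = 0.1419.
Therefore phi_{22} = 0.1419.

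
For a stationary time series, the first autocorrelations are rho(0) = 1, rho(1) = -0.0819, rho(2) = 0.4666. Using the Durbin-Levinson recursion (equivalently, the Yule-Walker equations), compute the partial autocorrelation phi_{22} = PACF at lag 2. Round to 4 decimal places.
\phi_{22} = 0.4630

The PACF at lag k is phi_{kk}, the last component of the solution
to the Yule-Walker system G_k phi = r_k where
  (G_k)_{ij} = rho(|i - j|), (r_k)_i = rho(i), i,j = 1..k.
Equivalently, Durbin-Levinson gives phi_{kk} iteratively:
  phi_{11} = rho(1)
  phi_{kk} = [rho(k) - sum_{j=1..k-1} phi_{k-1,j} rho(k-j)]
            / [1 - sum_{j=1..k-1} phi_{k-1,j} rho(j)],
  phi_{k,j} = phi_{k-1,j} - phi_{kk} phi_{k-1,k-j},  j = 1..k-1.
Step k = 1:
  phi_11 = rho(1) = -0.0819.
Step k = 2:
  phi_22 = [rho(2) - phi_11 rho(1)] / [1 - phi_11 rho(1)] = [0.4666 - (-0.0819)(-0.0819)] / [1 - (-0.0819)(-0.0819)]
         = 0.45989239 / 0.99329239 = 0.463.
Therefore phi_{22} = 0.4630.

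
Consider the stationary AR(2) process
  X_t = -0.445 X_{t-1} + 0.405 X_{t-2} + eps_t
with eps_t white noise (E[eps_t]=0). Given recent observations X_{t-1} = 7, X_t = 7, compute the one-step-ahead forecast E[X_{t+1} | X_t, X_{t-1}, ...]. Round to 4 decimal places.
E[X_{t+1} \mid \mathcal F_t] = -0.2800

For an AR(p) model X_t = c + sum_i phi_i X_{t-i} + eps_t, the
one-step-ahead conditional mean is
  E[X_{t+1} | X_t, ...] = c + sum_i phi_i X_{t+1-i}.
Substitute known values:
  E[X_{t+1} | ...] = (-0.445) * (7) + (0.405) * (7)
                   = -0.2800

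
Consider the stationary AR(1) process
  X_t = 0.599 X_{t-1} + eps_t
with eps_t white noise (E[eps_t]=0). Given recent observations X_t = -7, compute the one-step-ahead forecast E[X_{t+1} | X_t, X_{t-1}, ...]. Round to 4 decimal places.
E[X_{t+1} \mid \mathcal F_t] = -4.1930

For an AR(p) model X_t = c + sum_i phi_i X_{t-i} + eps_t, the
one-step-ahead conditional mean is
  E[X_{t+1} | X_t, ...] = c + sum_i phi_i X_{t+1-i}.
Substitute known values:
  E[X_{t+1} | ...] = (0.599) * (-7)
                   = -4.1930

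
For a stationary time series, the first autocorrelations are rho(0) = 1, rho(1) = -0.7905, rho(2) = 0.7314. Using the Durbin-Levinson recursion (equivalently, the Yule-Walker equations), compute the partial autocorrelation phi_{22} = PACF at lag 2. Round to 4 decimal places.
\phi_{22} = 0.2839

The PACF at lag k is phi_{kk}, the last component of the solution
to the Yule-Walker system G_k phi = r_k where
  (G_k)_{ij} = rho(|i - j|), (r_k)_i = rho(i), i,j = 1..k.
Equivalently, Durbin-Levinson gives phi_{kk} iteratively:
  phi_{11} = rho(1)
  phi_{kk} = [rho(k) - sum_{j=1..k-1} phi_{k-1,j} rho(k-j)]
            / [1 - sum_{j=1..k-1} phi_{k-1,j} rho(j)],
  phi_{k,j} = phi_{k-1,j} - phi_{kk} phi_{k-1,k-j},  j = 1..k-1.
Step k = 1:
  phi_11 = rho(1) = -0.7905.
Step k = 2:
  phi_22 = [rho(2) - phi_11 rho(1)] / [1 - phi_11 rho(1)] = [0.7314 - (-0.7905)(-0.7905)] / [1 - (-0.7905)(-0.7905)]
         = 0.10650975 / 0.37510975 = 0.2839.
Therefore phi_{22} = 0.2839.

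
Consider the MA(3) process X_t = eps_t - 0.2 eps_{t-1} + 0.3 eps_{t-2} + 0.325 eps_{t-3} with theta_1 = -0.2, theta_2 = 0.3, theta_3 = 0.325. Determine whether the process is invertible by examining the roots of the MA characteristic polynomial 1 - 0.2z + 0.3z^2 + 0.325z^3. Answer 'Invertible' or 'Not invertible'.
\text{Invertible}

The MA(q) characteristic polynomial is P(z) = 1 - 0.2z + 0.3z^2 + 0.325z^3.
Invertibility requires all roots to lie outside the unit circle, i.e. |z| > 1 for every root.
Degree 3: look for a simple real root z0 first, then factor out (1 - z/z0) and solve the remaining quadratic.
Testing z0 = -2: P(-2) = 1 + (-0.2)(-2) + (0.3)(-2)^2 + (0.325)(-2)^3
  = 1 + (0.4) + (1.2) + (-2.6) = 0.  So z_0 = -2 is a root, |z_0| = 2.
Divide out the factor (1 + 0.5 z) = (1 - z/z0) (since 1/z0 = -0.5):
  P(z) = (1 + 0.5 z)(1 + (-0.7) z + (0.65) z^2)
  [check: z-coef -0.7 - (-0.5) = -0.2; z^2-coef 0.65 - (-0.5)(-0.7) = 0.3; z^3-coef -(-0.5)(0.65) = 0.325.]
Remaining roots from the quadratic factor 1 + (-0.7) z + (0.65) z^2:
  Set 1 + (-0.7) z + (0.65) z^2 = 0, i.e. a z^2 + b z + c = 0 with a = 0.65, b = -0.7, c = 1.
  Discriminant D = b^2 - 4ac = (-0.7)^2 - 4*(0.65)*1 = 0.49 - (2.6) = -2.11.
  D < 0, so the roots are the complex-conjugate pair z = (-b +/- i sqrt(-D)) / (2a) = 0.5385 +/- 1.1174i.
  For a conjugate pair |z|^2 = z * conj(z) = (product of roots) = c/a = 1/(0.65) = 1.538462, so |z| = sqrt(1.538462) = 1.2403 for both roots.
Moduli of all roots: 2.0000, 1.2403, 1.2403.
All moduli strictly greater than 1? Yes.
Verdict: Invertible.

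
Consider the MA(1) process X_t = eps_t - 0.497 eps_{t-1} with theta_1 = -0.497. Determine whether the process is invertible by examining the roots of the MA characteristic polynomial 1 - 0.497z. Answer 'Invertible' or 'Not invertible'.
\text{Invertible}

The MA(q) characteristic polynomial is P(z) = 1 - 0.497z.
Invertibility requires all roots to lie outside the unit circle, i.e. |z| > 1 for every root.
This is linear in z: 1 + (-0.497) z = 0  =>  z = -1/(-0.497) = 2.012072,  |z| = 2.012072.
Moduli of all roots: 2.0121.
All moduli strictly greater than 1? Yes.
Verdict: Invertible.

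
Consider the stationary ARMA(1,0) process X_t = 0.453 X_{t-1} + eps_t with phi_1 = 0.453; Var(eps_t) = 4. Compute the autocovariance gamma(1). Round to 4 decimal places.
\gamma(1) = 2.2798

Multiply the model equation by X_{t-k} and take expectations. With theta_0 = psi_0 = 1 and psi_j the MA(infinity) weights, this gives
  gamma(k) - sum_i phi_i gamma(k-i) = c_k,
  c_k = sigma^2 * sum_{j=k..q} theta_j psi_{j-k}   (c_k = 0 for k > q),
using gamma(-m) = gamma(m).
Pure AR (q = 0): c_0 = sigma^2 = 4, c_k = 0 for k >= 1.
Equations for k = 0 and k = 1 (AR order 1):
  gamma(0) = phi_1 gamma(1) + c_0
  gamma(1) = phi_1 gamma(0) + c_1
Substituting the second into the first: gamma(0) (1 - phi_1^2) = c_0 + phi_1 c_1, so
  gamma(0) = c_0 / (1 - phi_1^2) = 4 / (1 - (0.453)^2) = 4 / 0.794791 = 5.03277.
  gamma(1) = phi_1 gamma(0) = (0.453)(5.03277) = 2.279845.
Therefore gamma(1) = 2.2798 (to 4 decimal places).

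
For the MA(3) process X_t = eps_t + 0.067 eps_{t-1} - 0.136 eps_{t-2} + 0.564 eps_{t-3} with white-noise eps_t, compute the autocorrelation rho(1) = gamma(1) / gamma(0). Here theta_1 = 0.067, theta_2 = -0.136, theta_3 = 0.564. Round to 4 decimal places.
\rho(1) = -0.0140

For an MA(q) process with theta_0 = 1, the autocovariance is
  gamma(k) = sigma^2 * sum_{i=0..q-k} theta_i * theta_{i+k},
and rho(k) = gamma(k) / gamma(0). Sigma^2 cancels.
  numerator   = (1)*(0.067) + (0.067)*(-0.136) + (-0.136)*(0.564) = -0.018816.
  denominator = (1)^2 + (0.067)^2 + (-0.136)^2 + (0.564)^2 = 1.341081.
  rho(1) = -0.018816 / 1.341081 = -0.0140.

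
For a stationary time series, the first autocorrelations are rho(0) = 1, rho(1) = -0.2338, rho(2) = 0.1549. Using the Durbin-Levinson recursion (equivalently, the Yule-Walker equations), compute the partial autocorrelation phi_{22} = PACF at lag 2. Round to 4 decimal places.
\phi_{22} = 0.1060

The PACF at lag k is phi_{kk}, the last component of the solution
to the Yule-Walker system G_k phi = r_k where
  (G_k)_{ij} = rho(|i - j|), (r_k)_i = rho(i), i,j = 1..k.
Equivalently, Durbin-Levinson gives phi_{kk} iteratively:
  phi_{11} = rho(1)
  phi_{kk} = [rho(k) - sum_{j=1..k-1} phi_{k-1,j} rho(k-j)]
            / [1 - sum_{j=1..k-1} phi_{k-1,j} rho(j)],
  phi_{k,j} = phi_{k-1,j} - phi_{kk} phi_{k-1,k-j},  j = 1..k-1.
Step k = 1:
  phi_11 = rho(1) = -0.2338.
Step k = 2:
  phi_22 = [rho(2) - phi_11 rho(1)] / [1 - phi_11 rho(1)] = [0.1549 - (-0.2338)(-0.2338)] / [1 - (-0.2338)(-0.2338)]
         = 0.10023756 / 0.94533756 = 0.106.
Therefore phi_{22} = 0.1060.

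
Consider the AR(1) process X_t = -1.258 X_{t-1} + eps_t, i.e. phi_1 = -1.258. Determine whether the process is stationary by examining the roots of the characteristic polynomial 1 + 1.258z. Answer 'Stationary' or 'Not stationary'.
\text{Not stationary}

The AR(p) characteristic polynomial is P(z) = 1 + 1.258z.
Stationarity requires all roots to lie outside the unit circle, i.e. |z| > 1 for every root.
This is linear in z: 1 + (1.258) z = 0  =>  z = -1/(1.258) = -0.794913,  |z| = 0.794913.
Moduli of all roots: 0.7949.
All moduli strictly greater than 1? No.
Verdict: Not stationary.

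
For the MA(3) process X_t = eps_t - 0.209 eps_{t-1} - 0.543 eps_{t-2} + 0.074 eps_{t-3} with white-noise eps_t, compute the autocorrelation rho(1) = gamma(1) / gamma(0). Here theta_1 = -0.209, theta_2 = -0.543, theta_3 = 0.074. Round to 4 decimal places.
\rho(1) = -0.1010

For an MA(q) process with theta_0 = 1, the autocovariance is
  gamma(k) = sigma^2 * sum_{i=0..q-k} theta_i * theta_{i+k},
and rho(k) = gamma(k) / gamma(0). Sigma^2 cancels.
  numerator   = (1)*(-0.209) + (-0.209)*(-0.543) + (-0.543)*(0.074) = -0.135695.
  denominator = (1)^2 + (-0.209)^2 + (-0.543)^2 + (0.074)^2 = 1.344006.
  rho(1) = -0.135695 / 1.344006 = -0.1010.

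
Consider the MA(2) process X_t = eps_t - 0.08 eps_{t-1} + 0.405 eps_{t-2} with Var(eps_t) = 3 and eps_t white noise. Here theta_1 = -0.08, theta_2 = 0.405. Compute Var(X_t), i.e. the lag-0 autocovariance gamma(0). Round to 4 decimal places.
\gamma(0) = 3.5113

For an MA(q) process X_t = eps_t + sum_i theta_i eps_{t-i} with
Var(eps_t) = sigma^2, the variance is
  gamma(0) = sigma^2 * (1 + sum_i theta_i^2).
  sum_i theta_i^2 = (-0.08)^2 + (0.405)^2 = 0.0064 + 0.164025 = 0.170425.
  gamma(0) = 3 * (1 + 0.170425) = 3 * 1.170425 = 3.511275, which rounds to 3.5113.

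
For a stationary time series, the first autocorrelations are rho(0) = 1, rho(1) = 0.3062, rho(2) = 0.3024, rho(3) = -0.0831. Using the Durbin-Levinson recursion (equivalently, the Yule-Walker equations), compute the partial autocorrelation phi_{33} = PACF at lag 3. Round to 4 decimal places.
\phi_{33} = -0.2620

The PACF at lag k is phi_{kk}, the last component of the solution
to the Yule-Walker system G_k phi = r_k where
  (G_k)_{ij} = rho(|i - j|), (r_k)_i = rho(i), i,j = 1..k.
Equivalently, Durbin-Levinson gives phi_{kk} iteratively:
  phi_{11} = rho(1)
  phi_{kk} = [rho(k) - sum_{j=1..k-1} phi_{k-1,j} rho(k-j)]
            / [1 - sum_{j=1..k-1} phi_{k-1,j} rho(j)],
  phi_{k,j} = phi_{k-1,j} - phi_{kk} phi_{k-1,k-j},  j = 1..k-1.
Step k = 1:
  phi_11 = rho(1) = 0.3062.
Step k = 2:
  phi_22 = [rho(2) - phi_11 rho(1)] / [1 - phi_11 rho(1)] = [0.3024 - (0.3062)(0.3062)] / [1 - (0.3062)(0.3062)]
         = 0.20864156 / 0.90624156 = 0.230227.
  Update: phi_21 = phi_11 - phi_22 phi_11 = 0.3062 - (0.230227)(0.3062) = 0.235704.
Step k = 3:
  phi_33 = [rho(3) - phi_21 rho(2) - phi_22 rho(1)] / [1 - phi_21 rho(1) - phi_22 rho(2)]
    numerator   = -0.0831 - (0.235704)(0.3024) - (0.230227)(0.3062) = -0.22487261
    denominator = 1 - (0.235704)(0.3062) - (0.230227)(0.3024) = 0.85820657
  phi_33 = -0.22487261 / 0.85820657 = -0.262.
Therefore phi_{33} = -0.2620.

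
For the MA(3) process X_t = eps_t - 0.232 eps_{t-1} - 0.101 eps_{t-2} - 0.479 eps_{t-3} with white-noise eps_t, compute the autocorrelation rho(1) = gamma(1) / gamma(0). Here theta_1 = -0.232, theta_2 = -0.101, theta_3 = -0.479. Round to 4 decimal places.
\rho(1) = -0.1238

For an MA(q) process with theta_0 = 1, the autocovariance is
  gamma(k) = sigma^2 * sum_{i=0..q-k} theta_i * theta_{i+k},
and rho(k) = gamma(k) / gamma(0). Sigma^2 cancels.
  numerator   = (1)*(-0.232) + (-0.232)*(-0.101) + (-0.101)*(-0.479) = -0.160189.
  denominator = (1)^2 + (-0.232)^2 + (-0.101)^2 + (-0.479)^2 = 1.293466.
  rho(1) = -0.160189 / 1.293466 = -0.1238.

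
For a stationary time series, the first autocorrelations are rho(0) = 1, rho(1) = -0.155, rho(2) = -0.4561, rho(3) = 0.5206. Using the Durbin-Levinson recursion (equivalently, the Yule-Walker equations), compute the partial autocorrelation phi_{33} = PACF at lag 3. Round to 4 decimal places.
\phi_{33} = 0.4581

The PACF at lag k is phi_{kk}, the last component of the solution
to the Yule-Walker system G_k phi = r_k where
  (G_k)_{ij} = rho(|i - j|), (r_k)_i = rho(i), i,j = 1..k.
Equivalently, Durbin-Levinson gives phi_{kk} iteratively:
  phi_{11} = rho(1)
  phi_{kk} = [rho(k) - sum_{j=1..k-1} phi_{k-1,j} rho(k-j)]
            / [1 - sum_{j=1..k-1} phi_{k-1,j} rho(j)],
  phi_{k,j} = phi_{k-1,j} - phi_{kk} phi_{k-1,k-j},  j = 1..k-1.
Step k = 1:
  phi_11 = rho(1) = -0.155.
Step k = 2:
  phi_22 = [rho(2) - phi_11 rho(1)] / [1 - phi_11 rho(1)] = [-0.4561 - (-0.155)(-0.155)] / [1 - (-0.155)(-0.155)]
         = -0.480125 / 0.975975 = -0.491944.
  Update: phi_21 = phi_11 - phi_22 phi_11 = -0.155 - (-0.491944)(-0.155) = -0.231251.
Step k = 3:
  phi_33 = [rho(3) - phi_21 rho(2) - phi_22 rho(1)] / [1 - phi_21 rho(1) - phi_22 rho(2)]
    numerator   = 0.5206 - (-0.231251)(-0.4561) - (-0.491944)(-0.155) = 0.33887496
    denominator = 1 - (-0.231251)(-0.155) - (-0.491944)(-0.4561) = 0.73978041
  phi_33 = 0.33887496 / 0.73978041 = 0.4581.
Therefore phi_{33} = 0.4581.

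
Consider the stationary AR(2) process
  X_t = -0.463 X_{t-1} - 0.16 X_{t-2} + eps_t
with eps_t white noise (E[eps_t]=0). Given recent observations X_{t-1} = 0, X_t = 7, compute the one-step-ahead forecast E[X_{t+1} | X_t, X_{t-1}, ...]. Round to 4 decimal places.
E[X_{t+1} \mid \mathcal F_t] = -3.2410

For an AR(p) model X_t = c + sum_i phi_i X_{t-i} + eps_t, the
one-step-ahead conditional mean is
  E[X_{t+1} | X_t, ...] = c + sum_i phi_i X_{t+1-i}.
Substitute known values:
  E[X_{t+1} | ...] = (-0.463) * (7) + (-0.16) * (0)
                   = -3.2410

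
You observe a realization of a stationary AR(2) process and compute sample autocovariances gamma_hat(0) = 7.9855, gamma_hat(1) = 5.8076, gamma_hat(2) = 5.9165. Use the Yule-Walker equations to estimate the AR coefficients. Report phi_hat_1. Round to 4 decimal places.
\hat\phi_{1} = 0.4000

The Yule-Walker equations for an AR(p) process read, in matrix form,
  Gamma_p phi = r_p,   with   (Gamma_p)_{ij} = gamma(|i - j|),
                       (r_p)_i = gamma(i),   i,j = 1..p.
Substitute the sample gammas (Toeplitz matrix and right-hand side of size 2):
  Gamma_p = [[7.9855, 5.8076], [5.8076, 7.9855]]
  r_p     = [5.8076, 5.9165]
Written out:
  7.9855 phi_1 + 5.8076 phi_2 = 5.8076
  5.8076 phi_1 + 7.9855 phi_2 = 5.9165
Solve by Cramer's rule:
  det = gamma(0)^2 - gamma(1)^2 = (7.9855)^2 - (5.8076)^2 = 63.76821025 - 33.72821776 = 30.03999249
  phi_hat_1 = [gamma(1) gamma(0) - gamma(1) gamma(2)] / det = [(5.8076)(7.9855) - (5.8076)(5.9165)] / 30.03999249 = 12.0159244 / 30.03999249 = 0.4
  phi_hat_2 = [gamma(0) gamma(2) - gamma(1)^2] / det = [(7.9855)(5.9165) - (5.8076)^2] / 30.03999249 = 13.51799299 / 30.03999249 = 0.45
So phi_hat = [0.4000, 0.4500].
Therefore phi_hat_1 = 0.4000.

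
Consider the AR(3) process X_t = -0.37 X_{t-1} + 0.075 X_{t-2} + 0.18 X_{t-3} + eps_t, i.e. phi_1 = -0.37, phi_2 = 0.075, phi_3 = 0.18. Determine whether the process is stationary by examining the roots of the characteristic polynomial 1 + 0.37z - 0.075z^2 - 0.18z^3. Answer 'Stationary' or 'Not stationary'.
\text{Stationary}

The AR(p) characteristic polynomial is P(z) = 1 + 0.37z - 0.075z^2 - 0.18z^3.
Stationarity requires all roots to lie outside the unit circle, i.e. |z| > 1 for every root.
Degree 3: look for a simple real root z0 first, then factor out (1 - z/z0) and solve the remaining quadratic.
Testing z0 = 2: P(2) = 1 + (0.37)(2) + (-0.075)(2)^2 + (-0.18)(2)^3
  = 1 + (0.74) + (-0.3) + (-1.44) = 0.  So z_0 = 2 is a root, |z_0| = 2.
Divide out the factor (1 - 0.5 z) = (1 - z/z0) (since 1/z0 = 0.5):
  P(z) = (1 - 0.5 z)(1 + (0.87) z + (0.36) z^2)
  [check: z-coef 0.87 - (0.5) = 0.37; z^2-coef 0.36 - (0.5)(0.87) = -0.075; z^3-coef -(0.5)(0.36) = -0.18.]
Remaining roots from the quadratic factor 1 + (0.87) z + (0.36) z^2:
  Set 1 + (0.87) z + (0.36) z^2 = 0, i.e. a z^2 + b z + c = 0 with a = 0.36, b = 0.87, c = 1.
  Discriminant D = b^2 - 4ac = (0.87)^2 - 4*(0.36)*1 = 0.7569 - (1.44) = -0.6831.
  D < 0, so the roots are the complex-conjugate pair z = (-b +/- i sqrt(-D)) / (2a) = -1.2083 +/- 1.1479i.
  For a conjugate pair |z|^2 = z * conj(z) = (product of roots) = c/a = 1/(0.36) = 2.777778, so |z| = sqrt(2.777778) = 1.6667 for both roots.
Moduli of all roots: 2.0000, 1.6667, 1.6667.
All moduli strictly greater than 1? Yes.
Verdict: Stationary.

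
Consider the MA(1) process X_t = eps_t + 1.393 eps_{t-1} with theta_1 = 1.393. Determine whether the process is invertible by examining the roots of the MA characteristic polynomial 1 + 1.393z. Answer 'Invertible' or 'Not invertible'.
\text{Not invertible}

The MA(q) characteristic polynomial is P(z) = 1 + 1.393z.
Invertibility requires all roots to lie outside the unit circle, i.e. |z| > 1 for every root.
This is linear in z: 1 + (1.393) z = 0  =>  z = -1/(1.393) = -0.717875,  |z| = 0.717875.
Moduli of all roots: 0.7179.
All moduli strictly greater than 1? No.
Verdict: Not invertible.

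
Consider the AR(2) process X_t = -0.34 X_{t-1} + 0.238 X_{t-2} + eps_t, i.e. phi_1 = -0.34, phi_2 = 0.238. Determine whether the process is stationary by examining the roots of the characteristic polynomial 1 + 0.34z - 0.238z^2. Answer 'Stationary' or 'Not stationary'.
\text{Stationary}

The AR(p) characteristic polynomial is P(z) = 1 + 0.34z - 0.238z^2.
Stationarity requires all roots to lie outside the unit circle, i.e. |z| > 1 for every root.
Set 1 + (0.34) z + (-0.238) z^2 = 0, i.e. a z^2 + b z + c = 0 with a = -0.238, b = 0.34, c = 1.
Discriminant D = b^2 - 4ac = (0.34)^2 - 4*(-0.238)*1 = 0.1156 - (-0.952) = 1.0676.
D >= 0, so the roots are real: z = (-b +/- sqrt(D)) / (2a) = (-0.34 +/- 1.033247) / (-0.476).
  z_1 = (-0.34 + 1.033247) / (-0.476) = -1.4564,   |z_1| = 1.4564.
  z_2 = (-0.34 - 1.033247) / (-0.476) = 2.885,   |z_2| = 2.885.
Moduli of all roots: 1.4564, 2.8850.
All moduli strictly greater than 1? Yes.
Verdict: Stationary.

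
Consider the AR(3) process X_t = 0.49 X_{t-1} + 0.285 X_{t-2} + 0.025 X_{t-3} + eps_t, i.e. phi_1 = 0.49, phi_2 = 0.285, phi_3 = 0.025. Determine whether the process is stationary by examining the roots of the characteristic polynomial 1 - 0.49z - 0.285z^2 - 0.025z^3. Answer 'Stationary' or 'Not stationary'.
\text{Stationary}

The AR(p) characteristic polynomial is P(z) = 1 - 0.49z - 0.285z^2 - 0.025z^3.
Stationarity requires all roots to lie outside the unit circle, i.e. |z| > 1 for every root.
Degree 3: look for a simple real root z0 first, then factor out (1 - z/z0) and solve the remaining quadratic.
Testing z0 = -4: P(-4) = 1 + (-0.49)(-4) + (-0.285)(-4)^2 + (-0.025)(-4)^3
  = 1 + (1.96) + (-4.56) + (1.6) = 0.  So z_0 = -4 is a root, |z_0| = 4.
Divide out the factor (1 + 0.25 z) = (1 - z/z0) (since 1/z0 = -0.25):
  P(z) = (1 + 0.25 z)(1 + (-0.74) z + (-0.1) z^2)
  [check: z-coef -0.74 - (-0.25) = -0.49; z^2-coef -0.1 - (-0.25)(-0.74) = -0.285; z^3-coef -(-0.25)(-0.1) = -0.025.]
Remaining roots from the quadratic factor 1 + (-0.74) z + (-0.1) z^2:
  Set 1 + (-0.74) z + (-0.1) z^2 = 0, i.e. a z^2 + b z + c = 0 with a = -0.1, b = -0.74, c = 1.
  Discriminant D = b^2 - 4ac = (-0.74)^2 - 4*(-0.1)*1 = 0.5476 - (-0.4) = 0.9476.
  D >= 0, so the roots are real: z = (-b +/- sqrt(D)) / (2a) = (0.74 +/- 0.973447) / (-0.2).
    z_1 = (0.74 + 0.973447) / (-0.2) = -8.5672,   |z_1| = 8.5672.
    z_2 = (0.74 - 0.973447) / (-0.2) = 1.1672,   |z_2| = 1.1672.
Moduli of all roots: 4.0000, 8.5672, 1.1672.
All moduli strictly greater than 1? Yes.
Verdict: Stationary.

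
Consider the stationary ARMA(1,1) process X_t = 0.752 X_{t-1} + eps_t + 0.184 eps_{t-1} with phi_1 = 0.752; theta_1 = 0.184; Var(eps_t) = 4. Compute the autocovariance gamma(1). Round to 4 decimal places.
\gamma(1) = 9.8092

Multiply the model equation by X_{t-k} and take expectations. With theta_0 = psi_0 = 1 and psi_j the MA(infinity) weights, this gives
  gamma(k) - sum_i phi_i gamma(k-i) = c_k,
  c_k = sigma^2 * sum_{j=k..q} theta_j psi_{j-k}   (c_k = 0 for k > q),
using gamma(-m) = gamma(m).
psi-weights needed (psi_j = theta_j + sum_i phi_i psi_{j-i}):
  psi_1 = theta_1 + phi_1 = 0.184 + (0.752) = 0.936
Right-hand sides:
  c_0 = sigma^2 (1 + theta_1 psi_1) = 4 * (1 + (0.184)(0.936)) = 4 * 1.172224 = 4.688896
  c_1 = sigma^2 theta_1 = 4 * (0.184) = 0.736
  c_2 = 0
Equations for k = 0 and k = 1 (AR order 1):
  gamma(0) = phi_1 gamma(1) + c_0
  gamma(1) = phi_1 gamma(0) + c_1
Substituting the second into the first: gamma(0) (1 - phi_1^2) = c_0 + phi_1 c_1, so
  gamma(0) = (c_0 + phi_1 c_1) / (1 - phi_1^2) = (4.688896 + (0.752)(0.736)) / (1 - (0.752)^2) = 5.242368 / 0.434496 = 12.0654.
  gamma(1) = phi_1 gamma(0) + c_1 = (0.752)(12.0654) + (0.736) = 9.809181.
Therefore gamma(1) = 9.8092 (to 4 decimal places).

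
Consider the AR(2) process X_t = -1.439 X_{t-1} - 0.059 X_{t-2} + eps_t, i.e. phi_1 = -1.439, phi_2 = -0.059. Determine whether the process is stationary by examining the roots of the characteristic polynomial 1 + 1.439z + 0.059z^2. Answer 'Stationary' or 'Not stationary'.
\text{Not stationary}

The AR(p) characteristic polynomial is P(z) = 1 + 1.439z + 0.059z^2.
Stationarity requires all roots to lie outside the unit circle, i.e. |z| > 1 for every root.
Set 1 + (1.439) z + (0.059) z^2 = 0, i.e. a z^2 + b z + c = 0 with a = 0.059, b = 1.439, c = 1.
Discriminant D = b^2 - 4ac = (1.439)^2 - 4*(0.059)*1 = 2.070721 - (0.236) = 1.834721.
D >= 0, so the roots are real: z = (-b +/- sqrt(D)) / (2a) = (-1.439 +/- 1.354519) / (0.118).
  z_1 = (-1.439 + 1.354519) / (0.118) = -0.7159,   |z_1| = 0.7159.
  z_2 = (-1.439 - 1.354519) / (0.118) = -23.6739,   |z_2| = 23.6739.
Moduli of all roots: 0.7159, 23.6739.
All moduli strictly greater than 1? No.
Verdict: Not stationary.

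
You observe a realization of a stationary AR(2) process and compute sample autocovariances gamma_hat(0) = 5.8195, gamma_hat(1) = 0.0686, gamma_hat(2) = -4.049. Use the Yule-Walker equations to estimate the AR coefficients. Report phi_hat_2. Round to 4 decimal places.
\hat\phi_{2} = -0.6960

The Yule-Walker equations for an AR(p) process read, in matrix form,
  Gamma_p phi = r_p,   with   (Gamma_p)_{ij} = gamma(|i - j|),
                       (r_p)_i = gamma(i),   i,j = 1..p.
Substitute the sample gammas (Toeplitz matrix and right-hand side of size 2):
  Gamma_p = [[5.8195, 0.0686], [0.0686, 5.8195]]
  r_p     = [0.0686, -4.049]
Written out:
  5.8195 phi_1 + 0.0686 phi_2 = 0.0686
  0.0686 phi_1 + 5.8195 phi_2 = -4.049
Solve by Cramer's rule:
  det = gamma(0)^2 - gamma(1)^2 = (5.8195)^2 - (0.0686)^2 = 33.86658025 - 0.00470596 = 33.86187429
  phi_hat_1 = [gamma(1) gamma(0) - gamma(1) gamma(2)] / det = [(0.0686)(5.8195) - (0.0686)(-4.049)] / 33.86187429 = 0.6769791 / 33.86187429 = 0.02
  phi_hat_2 = [gamma(0) gamma(2) - gamma(1)^2] / det = [(5.8195)(-4.049) - (0.0686)^2] / 33.86187429 = -23.56786146 / 33.86187429 = -0.696
So phi_hat = [0.0200, -0.6960].
Therefore phi_hat_2 = -0.6960.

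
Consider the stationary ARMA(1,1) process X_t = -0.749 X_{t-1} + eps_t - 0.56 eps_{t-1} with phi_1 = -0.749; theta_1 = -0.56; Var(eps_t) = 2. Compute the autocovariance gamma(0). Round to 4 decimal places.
\gamma(0) = 9.8063

Multiply the model equation by X_{t-k} and take expectations. With theta_0 = psi_0 = 1 and psi_j the MA(infinity) weights, this gives
  gamma(k) - sum_i phi_i gamma(k-i) = c_k,
  c_k = sigma^2 * sum_{j=k..q} theta_j psi_{j-k}   (c_k = 0 for k > q),
using gamma(-m) = gamma(m).
psi-weights needed (psi_j = theta_j + sum_i phi_i psi_{j-i}):
  psi_1 = theta_1 + phi_1 = -0.56 + (-0.749) = -1.309
Right-hand sides:
  c_0 = sigma^2 (1 + theta_1 psi_1) = 2 * (1 + (-0.56)(-1.309)) = 2 * 1.73304 = 3.46608
  c_1 = sigma^2 theta_1 = 2 * (-0.56) = -1.12
  c_2 = 0
Equations for k = 0 and k = 1 (AR order 1):
  gamma(0) = phi_1 gamma(1) + c_0
  gamma(1) = phi_1 gamma(0) + c_1
Substituting the second into the first: gamma(0) (1 - phi_1^2) = c_0 + phi_1 c_1, so
  gamma(0) = (c_0 + phi_1 c_1) / (1 - phi_1^2) = (3.46608 + (-0.749)(-1.12)) / (1 - (-0.749)^2) = 4.30496 / 0.438999 = 9.806309.
Therefore gamma(0) = 9.8063 (to 4 decimal places).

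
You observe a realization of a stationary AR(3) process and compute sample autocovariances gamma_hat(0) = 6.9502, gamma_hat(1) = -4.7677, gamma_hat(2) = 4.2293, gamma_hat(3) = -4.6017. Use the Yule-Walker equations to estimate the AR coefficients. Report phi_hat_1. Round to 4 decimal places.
\hat\phi_{1} = -0.4150

The Yule-Walker equations for an AR(p) process read, in matrix form,
  Gamma_p phi = r_p,   with   (Gamma_p)_{ij} = gamma(|i - j|),
                       (r_p)_i = gamma(i),   i,j = 1..p.
Substitute the sample gammas (Toeplitz matrix and right-hand side of size 3):
  Gamma_p = [[6.9502, -4.7677, 4.2293], [-4.7677, 6.9502, -4.7677], [4.2293, -4.7677, 6.9502]]
  r_p     = [-4.7677, 4.2293, -4.6017]
Written out (R1..R3):
  (R1) 6.9502 phi_1 - 4.7677 phi_2 + 4.2293 phi_3 = -4.7677
  (R2) -4.7677 phi_1 + 6.9502 phi_2 - 4.7677 phi_3 = 4.2293
  (R3) 4.2293 phi_1 - 4.7677 phi_2 + 6.9502 phi_3 = -4.6017
Gaussian elimination:
  R2 <- R2 - (-4.7677/6.9502) R1 = R2 - (-0.68598) R1:  3.679652 phi_2 - 1.866484 phi_3 = 0.958752
  R3 <- R3 - (4.2293/6.9502) R1 = R3 - (0.608515) R1:  -1.866484 phi_2 + 4.376608 phi_3 = -1.700484
  R3 <- R3 - (-1.866484/3.679652) R2 = R3 - (-0.507245) R2:  3.429844 phi_3 = -1.214162
Back-substitution:
  phi_hat_3 = -1.214162 / 3.429844 = -0.353999
  phi_hat_2 = (0.958752 - (-1.866484)(-0.353999)) / 3.679652 = 0.080991
  phi_hat_1 = (-4.7677 - (-4.7677)(0.080991) - (4.2293)(-0.353999)) / 6.9502 = -0.415008
So phi_hat = [-0.4150, 0.0810, -0.3540].
Therefore phi_hat_1 = -0.4150.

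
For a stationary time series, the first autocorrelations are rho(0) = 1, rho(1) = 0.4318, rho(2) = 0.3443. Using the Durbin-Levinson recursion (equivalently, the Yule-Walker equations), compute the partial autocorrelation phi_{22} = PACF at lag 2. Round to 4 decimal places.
\phi_{22} = 0.1940

The PACF at lag k is phi_{kk}, the last component of the solution
to the Yule-Walker system G_k phi = r_k where
  (G_k)_{ij} = rho(|i - j|), (r_k)_i = rho(i), i,j = 1..k.
Equivalently, Durbin-Levinson gives phi_{kk} iteratively:
  phi_{11} = rho(1)
  phi_{kk} = [rho(k) - sum_{j=1..k-1} phi_{k-1,j} rho(k-j)]
            / [1 - sum_{j=1..k-1} phi_{k-1,j} rho(j)],
  phi_{k,j} = phi_{k-1,j} - phi_{kk} phi_{k-1,k-j},  j = 1..k-1.
Step k = 1:
  phi_11 = rho(1) = 0.4318.
Step k = 2:
  phi_22 = [rho(2) - phi_11 rho(1)] / [1 - phi_11 rho(1)] = [0.3443 - (0.4318)(0.4318)] / [1 - (0.4318)(0.4318)]
         = 0.15784876 / 0.81354876 = 0.194.
Therefore phi_{22} = 0.1940.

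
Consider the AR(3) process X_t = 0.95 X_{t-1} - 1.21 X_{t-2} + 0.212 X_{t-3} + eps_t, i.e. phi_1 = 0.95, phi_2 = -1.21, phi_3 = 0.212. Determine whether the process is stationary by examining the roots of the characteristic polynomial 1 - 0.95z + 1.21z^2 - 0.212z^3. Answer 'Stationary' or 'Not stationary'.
\text{Not stationary}

The AR(p) characteristic polynomial is P(z) = 1 - 0.95z + 1.21z^2 - 0.212z^3.
Stationarity requires all roots to lie outside the unit circle, i.e. |z| > 1 for every root.
Degree 3: look for a simple real root z0 first, then factor out (1 - z/z0) and solve the remaining quadratic.
Testing z0 = 5: P(5) = 1 + (-0.95)(5) + (1.21)(5)^2 + (-0.212)(5)^3
  = 1 + (-4.75) + (30.25) + (-26.5) = 0.  So z_0 = 5 is a root, |z_0| = 5.
Divide out the factor (1 - 0.2 z) = (1 - z/z0) (since 1/z0 = 0.2):
  P(z) = (1 - 0.2 z)(1 + (-0.75) z + (1.06) z^2)
  [check: z-coef -0.75 - (0.2) = -0.95; z^2-coef 1.06 - (0.2)(-0.75) = 1.21; z^3-coef -(0.2)(1.06) = -0.212.]
Remaining roots from the quadratic factor 1 + (-0.75) z + (1.06) z^2:
  Set 1 + (-0.75) z + (1.06) z^2 = 0, i.e. a z^2 + b z + c = 0 with a = 1.06, b = -0.75, c = 1.
  Discriminant D = b^2 - 4ac = (-0.75)^2 - 4*(1.06)*1 = 0.5625 - (4.24) = -3.6775.
  D < 0, so the roots are the complex-conjugate pair z = (-b +/- i sqrt(-D)) / (2a) = 0.3538 +/- 0.9046i.
  For a conjugate pair |z|^2 = z * conj(z) = (product of roots) = c/a = 1/(1.06) = 0.943396, so |z| = sqrt(0.943396) = 0.9713 for both roots.
Moduli of all roots: 5.0000, 0.9713, 0.9713.
All moduli strictly greater than 1? No.
Verdict: Not stationary.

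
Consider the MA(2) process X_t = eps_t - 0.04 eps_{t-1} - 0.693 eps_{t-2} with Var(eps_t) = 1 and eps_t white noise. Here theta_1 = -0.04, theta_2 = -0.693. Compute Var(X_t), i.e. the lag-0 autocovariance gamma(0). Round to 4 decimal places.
\gamma(0) = 1.4818

For an MA(q) process X_t = eps_t + sum_i theta_i eps_{t-i} with
Var(eps_t) = sigma^2, the variance is
  gamma(0) = sigma^2 * (1 + sum_i theta_i^2).
  sum_i theta_i^2 = (-0.04)^2 + (-0.693)^2 = 0.0016 + 0.480249 = 0.481849.
  gamma(0) = 1 * (1 + 0.481849) = 1 * 1.481849 = 1.481849, which rounds to 1.4818.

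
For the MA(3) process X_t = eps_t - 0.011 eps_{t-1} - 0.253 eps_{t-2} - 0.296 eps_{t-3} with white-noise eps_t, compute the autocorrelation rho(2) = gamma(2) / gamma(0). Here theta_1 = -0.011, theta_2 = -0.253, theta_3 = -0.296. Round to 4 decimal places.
\rho(2) = -0.2168

For an MA(q) process with theta_0 = 1, the autocovariance is
  gamma(k) = sigma^2 * sum_{i=0..q-k} theta_i * theta_{i+k},
and rho(k) = gamma(k) / gamma(0). Sigma^2 cancels.
  numerator   = (1)*(-0.253) + (-0.011)*(-0.296) = -0.249744.
  denominator = (1)^2 + (-0.011)^2 + (-0.253)^2 + (-0.296)^2 = 1.151746.
  rho(2) = -0.249744 / 1.151746 = -0.2168.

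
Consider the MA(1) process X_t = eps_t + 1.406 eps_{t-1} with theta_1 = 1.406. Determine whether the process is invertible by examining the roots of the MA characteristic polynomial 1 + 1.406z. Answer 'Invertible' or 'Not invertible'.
\text{Not invertible}

The MA(q) characteristic polynomial is P(z) = 1 + 1.406z.
Invertibility requires all roots to lie outside the unit circle, i.e. |z| > 1 for every root.
This is linear in z: 1 + (1.406) z = 0  =>  z = -1/(1.406) = -0.711238,  |z| = 0.711238.
Moduli of all roots: 0.7112.
All moduli strictly greater than 1? No.
Verdict: Not invertible.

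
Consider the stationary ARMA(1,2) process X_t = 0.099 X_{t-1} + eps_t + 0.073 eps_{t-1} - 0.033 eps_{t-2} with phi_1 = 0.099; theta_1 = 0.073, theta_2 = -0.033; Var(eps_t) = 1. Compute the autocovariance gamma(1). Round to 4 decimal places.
\gamma(1) = 0.1693

Multiply the model equation by X_{t-k} and take expectations. With theta_0 = psi_0 = 1 and psi_j the MA(infinity) weights, this gives
  gamma(k) - sum_i phi_i gamma(k-i) = c_k,
  c_k = sigma^2 * sum_{j=k..q} theta_j psi_{j-k}   (c_k = 0 for k > q),
using gamma(-m) = gamma(m).
psi-weights needed (psi_j = theta_j + sum_i phi_i psi_{j-i}):
  psi_1 = theta_1 + phi_1 = 0.073 + (0.099) = 0.172
  psi_2 = theta_2 + phi_1 psi_1 = -0.033 + (0.099)(0.172) = -0.015972
Right-hand sides:
  c_0 = sigma^2 (1 + theta_1 psi_1 + theta_2 psi_2) = 1 * (1 + (0.073)(0.172) + (-0.033)(-0.015972)) = 1 * 1.013083 = 1.013083
  c_1 = sigma^2 (theta_1 + theta_2 psi_1) = 1 * (0.073 + (-0.033)(0.172)) = 0.067324
  c_2 = sigma^2 theta_2 = 1 * (-0.033) = -0.033
Equations for k = 0 and k = 1 (AR order 1):
  gamma(0) = phi_1 gamma(1) + c_0
  gamma(1) = phi_1 gamma(0) + c_1
Substituting the second into the first: gamma(0) (1 - phi_1^2) = c_0 + phi_1 c_1, so
  gamma(0) = (c_0 + phi_1 c_1) / (1 - phi_1^2) = (1.013083 + (0.099)(0.067324)) / (1 - (0.099)^2) = 1.019748 / 0.990199 = 1.029842.
  gamma(1) = phi_1 gamma(0) + c_1 = (0.099)(1.029842) + (0.067324) = 0.169278.
Therefore gamma(1) = 0.1693 (to 4 decimal places).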